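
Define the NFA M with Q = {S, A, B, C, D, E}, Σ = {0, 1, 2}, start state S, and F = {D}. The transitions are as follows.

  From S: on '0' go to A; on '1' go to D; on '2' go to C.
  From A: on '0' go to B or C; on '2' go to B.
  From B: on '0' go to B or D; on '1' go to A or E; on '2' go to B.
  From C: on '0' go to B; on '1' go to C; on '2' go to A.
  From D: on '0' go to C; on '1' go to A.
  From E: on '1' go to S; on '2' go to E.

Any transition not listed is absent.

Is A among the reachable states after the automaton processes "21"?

Start in {S}.
Read '2': {S} → {C}.
Read '1': {C} → {C}.
State A is not in {C}.

No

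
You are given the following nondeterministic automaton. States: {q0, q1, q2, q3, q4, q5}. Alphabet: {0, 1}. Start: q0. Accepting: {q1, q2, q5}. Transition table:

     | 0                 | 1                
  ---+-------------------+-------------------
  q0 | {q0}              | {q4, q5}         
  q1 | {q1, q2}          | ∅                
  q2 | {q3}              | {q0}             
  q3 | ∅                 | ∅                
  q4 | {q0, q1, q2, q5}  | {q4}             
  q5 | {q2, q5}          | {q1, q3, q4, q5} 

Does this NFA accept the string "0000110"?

Start in {q0}.
Read '0': q0→{q0}; now {q0}.
Read '0': q0→{q0}; now {q0}.
Read '0': q0→{q0}; now {q0}.
Read '0': q0→{q0}; now {q0}.
Read '1': q0→{q4, q5}; now {q4, q5}.
Read '1': q4→{q4}, q5→{q1, q3, q4, q5}; now {q1, q3, q4, q5}.
Read '0': q1→{q1, q2}, q3→∅, q4→{q0, q1, q2, q5}, q5→{q2, q5}; now {q0, q1, q2, q5}.
The final set {q0, q1, q2, q5} contains the accepting states q1, q2, q5.

Yes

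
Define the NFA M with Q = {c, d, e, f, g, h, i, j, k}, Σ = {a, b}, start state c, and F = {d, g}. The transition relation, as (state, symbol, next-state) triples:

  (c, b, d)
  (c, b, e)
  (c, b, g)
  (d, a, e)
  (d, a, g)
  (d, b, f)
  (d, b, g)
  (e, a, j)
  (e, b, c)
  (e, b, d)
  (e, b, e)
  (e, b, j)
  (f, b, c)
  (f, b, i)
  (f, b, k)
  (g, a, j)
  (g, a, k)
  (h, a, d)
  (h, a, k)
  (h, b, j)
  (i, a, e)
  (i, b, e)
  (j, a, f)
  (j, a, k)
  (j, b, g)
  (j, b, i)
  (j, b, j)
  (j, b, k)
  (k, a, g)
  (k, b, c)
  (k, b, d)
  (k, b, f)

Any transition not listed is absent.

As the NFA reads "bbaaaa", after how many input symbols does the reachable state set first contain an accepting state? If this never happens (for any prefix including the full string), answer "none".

1

Start in {c}.
Read 'b': {c} → {d, e, g}.
None of the earlier sets intersect F, but {d, e, g} does.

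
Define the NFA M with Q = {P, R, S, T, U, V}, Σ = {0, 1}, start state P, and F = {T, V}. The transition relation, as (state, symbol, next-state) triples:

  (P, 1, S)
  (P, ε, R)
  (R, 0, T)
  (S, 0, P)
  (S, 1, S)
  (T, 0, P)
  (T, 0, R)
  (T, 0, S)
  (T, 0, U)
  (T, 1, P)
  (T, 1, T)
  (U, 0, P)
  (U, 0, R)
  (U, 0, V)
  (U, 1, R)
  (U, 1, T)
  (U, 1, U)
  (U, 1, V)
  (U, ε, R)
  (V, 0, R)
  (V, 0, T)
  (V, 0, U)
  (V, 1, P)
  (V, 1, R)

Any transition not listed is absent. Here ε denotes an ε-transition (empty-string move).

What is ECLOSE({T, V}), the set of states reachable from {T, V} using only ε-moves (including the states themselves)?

{T, V}

Begin with {T, V}.
No ε-moves leave this set, so the closure equals the set itself.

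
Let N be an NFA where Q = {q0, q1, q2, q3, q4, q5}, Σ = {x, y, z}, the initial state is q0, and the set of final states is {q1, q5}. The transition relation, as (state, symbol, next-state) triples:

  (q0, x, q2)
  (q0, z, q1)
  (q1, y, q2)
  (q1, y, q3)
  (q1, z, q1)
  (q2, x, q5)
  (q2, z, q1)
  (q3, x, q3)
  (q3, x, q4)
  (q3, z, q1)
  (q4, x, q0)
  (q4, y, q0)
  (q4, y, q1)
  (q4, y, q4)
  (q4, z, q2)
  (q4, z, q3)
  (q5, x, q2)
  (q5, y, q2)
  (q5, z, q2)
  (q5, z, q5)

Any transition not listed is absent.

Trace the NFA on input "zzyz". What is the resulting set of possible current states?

Start in {q0}.
Read 'z': {q0} → {q1}.
Read 'z': {q1} → {q1}.
Read 'y': {q1} → {q2, q3}.
Read 'z': {q2, q3} → {q1}.

{q1}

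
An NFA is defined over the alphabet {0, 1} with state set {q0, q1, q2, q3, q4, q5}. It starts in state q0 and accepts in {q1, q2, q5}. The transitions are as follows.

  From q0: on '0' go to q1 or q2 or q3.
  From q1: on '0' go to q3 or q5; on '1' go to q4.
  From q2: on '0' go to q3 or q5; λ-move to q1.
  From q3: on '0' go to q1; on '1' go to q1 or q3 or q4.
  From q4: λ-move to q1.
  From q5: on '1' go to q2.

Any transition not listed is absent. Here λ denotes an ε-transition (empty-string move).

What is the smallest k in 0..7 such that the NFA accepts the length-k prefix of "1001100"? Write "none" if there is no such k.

Start in {q0}.
Read '1': {q0} → ∅.
The set is empty and remains empty for the remaining 6 symbols.
No reachable set along the way intersects F.

none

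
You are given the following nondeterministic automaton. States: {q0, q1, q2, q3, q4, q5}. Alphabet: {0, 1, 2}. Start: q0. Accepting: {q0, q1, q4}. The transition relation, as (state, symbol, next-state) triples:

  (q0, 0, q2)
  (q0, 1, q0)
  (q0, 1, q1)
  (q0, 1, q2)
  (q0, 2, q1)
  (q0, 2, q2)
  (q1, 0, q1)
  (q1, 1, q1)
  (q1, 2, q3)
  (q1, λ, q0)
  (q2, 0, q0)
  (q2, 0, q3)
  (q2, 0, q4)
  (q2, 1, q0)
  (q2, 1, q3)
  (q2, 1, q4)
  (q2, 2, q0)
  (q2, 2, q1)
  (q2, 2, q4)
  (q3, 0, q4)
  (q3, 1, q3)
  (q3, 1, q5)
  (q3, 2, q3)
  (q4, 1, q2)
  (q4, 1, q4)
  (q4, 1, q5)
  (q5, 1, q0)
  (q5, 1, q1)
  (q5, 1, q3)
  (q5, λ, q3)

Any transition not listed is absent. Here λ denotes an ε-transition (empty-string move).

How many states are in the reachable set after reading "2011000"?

5

Start in {q0}.
Read '2': {q0} → {q0, q1, q2}.
Read '0': {q0, q1, q2} → {q0, q1, q2, q3, q4}.
Read '1': {q0, q1, q2, q3, q4} → {q0, q1, q2, q3, q4, q5}.
Read '1': {q0, q1, q2, q3, q4, q5} → {q0, q1, q2, q3, q4, q5}.
Read '0': {q0, q1, q2, q3, q4, q5} → {q0, q1, q2, q3, q4}.
Read '0': {q0, q1, q2, q3, q4} → {q0, q1, q2, q3, q4}.
Read '0': {q0, q1, q2, q3, q4} → {q0, q1, q2, q3, q4}.
That set has 5 states.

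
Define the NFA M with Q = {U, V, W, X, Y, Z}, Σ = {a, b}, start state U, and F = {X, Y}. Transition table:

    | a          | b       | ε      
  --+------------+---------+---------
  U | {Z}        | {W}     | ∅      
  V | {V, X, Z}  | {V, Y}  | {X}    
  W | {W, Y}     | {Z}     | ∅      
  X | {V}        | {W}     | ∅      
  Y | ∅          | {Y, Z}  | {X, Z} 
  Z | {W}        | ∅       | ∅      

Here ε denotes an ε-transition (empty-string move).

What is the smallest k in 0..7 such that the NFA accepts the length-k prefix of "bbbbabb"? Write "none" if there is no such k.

Start in {U}.
Read 'b': {U} → {W}.
Read 'b': {W} → {Z}.
Read 'b': {Z} → ∅.
The set is empty and remains empty for the remaining 4 symbols.
No reachable set along the way intersects F.

none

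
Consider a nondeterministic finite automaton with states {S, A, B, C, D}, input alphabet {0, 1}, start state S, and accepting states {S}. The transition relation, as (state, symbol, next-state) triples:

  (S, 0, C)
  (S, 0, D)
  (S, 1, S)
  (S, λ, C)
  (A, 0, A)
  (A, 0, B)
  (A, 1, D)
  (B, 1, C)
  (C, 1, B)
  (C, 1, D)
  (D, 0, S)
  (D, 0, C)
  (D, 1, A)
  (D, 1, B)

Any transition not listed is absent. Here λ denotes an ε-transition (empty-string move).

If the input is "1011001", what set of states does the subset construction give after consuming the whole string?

{S, A, B, C, D}

Start: ε-closure({S}) = {S, C}.
Read '1': S→{S}, C→{B, D}; union {S, B, D}; ε-closure = {S, B, C, D}.
Read '0': S→{C, D}, B→∅, C→∅, D→{S, C}; now {S, C, D}.
Read '1': S→{S}, C→{B, D}, D→{A, B}; union {S, A, B, D}; ε-closure = {S, A, B, C, D}.
Read '1': S→{S}, A→{D}, B→{C}, C→{B, D}, D→{A, B}; now {S, A, B, C, D}.
Read '0': S→{C, D}, A→{A, B}, B→∅, C→∅, D→{S, C}; now {S, A, B, C, D}.
Read '0': S→{C, D}, A→{A, B}, B→∅, C→∅, D→{S, C}; now {S, A, B, C, D}.
Read '1': S→{S}, A→{D}, B→{C}, C→{B, D}, D→{A, B}; now {S, A, B, C, D}.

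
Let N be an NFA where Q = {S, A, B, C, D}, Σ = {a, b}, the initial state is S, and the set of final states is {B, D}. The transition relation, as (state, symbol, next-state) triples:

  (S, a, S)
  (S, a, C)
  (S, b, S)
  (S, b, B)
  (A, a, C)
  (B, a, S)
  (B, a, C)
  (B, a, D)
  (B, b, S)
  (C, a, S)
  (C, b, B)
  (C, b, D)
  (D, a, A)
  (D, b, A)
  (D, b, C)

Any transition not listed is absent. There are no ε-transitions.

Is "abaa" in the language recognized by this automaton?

No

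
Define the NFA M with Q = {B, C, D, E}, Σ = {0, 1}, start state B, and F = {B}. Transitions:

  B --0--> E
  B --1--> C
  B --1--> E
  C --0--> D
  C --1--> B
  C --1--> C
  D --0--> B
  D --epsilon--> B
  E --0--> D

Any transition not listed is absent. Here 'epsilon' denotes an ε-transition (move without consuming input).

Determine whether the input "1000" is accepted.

Yes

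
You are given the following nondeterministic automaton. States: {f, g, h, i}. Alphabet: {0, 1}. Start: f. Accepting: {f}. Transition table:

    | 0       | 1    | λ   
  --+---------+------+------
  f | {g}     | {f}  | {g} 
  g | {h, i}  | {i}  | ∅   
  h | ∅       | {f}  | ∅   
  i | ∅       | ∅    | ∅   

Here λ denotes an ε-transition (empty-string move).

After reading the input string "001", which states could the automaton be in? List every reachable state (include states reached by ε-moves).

Start: ε-closure({f}) = {f, g}.
Read '0': f→{g}, g→{h, i}; now {g, h, i}.
Read '0': g→{h, i}, h→∅, i→∅; now {h, i}.
Read '1': h→{f}, i→∅; union {f}; ε-closure = {f, g}.

{f, g}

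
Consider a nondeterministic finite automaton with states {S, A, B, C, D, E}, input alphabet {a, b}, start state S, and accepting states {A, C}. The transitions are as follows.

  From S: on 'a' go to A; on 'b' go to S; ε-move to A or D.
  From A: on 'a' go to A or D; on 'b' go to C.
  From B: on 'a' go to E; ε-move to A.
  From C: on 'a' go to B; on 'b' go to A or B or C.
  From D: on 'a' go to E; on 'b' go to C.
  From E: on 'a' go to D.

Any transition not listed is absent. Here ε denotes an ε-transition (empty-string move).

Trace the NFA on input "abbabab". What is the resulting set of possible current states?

{C}

Start: ε-closure({S}) = {S, A, D}.
Read 'a': S→{A}, A→{A, D}, D→{E}; now {A, D, E}.
Read 'b': A→{C}, D→{C}, E→∅; now {C}.
Read 'b': C→{A, B, C}; now {A, B, C}.
Read 'a': A→{A, D}, B→{E}, C→{B}; now {A, B, D, E}.
Read 'b': A→{C}, B→∅, D→{C}, E→∅; now {C}.
Read 'a': C→{B}; union {B}; ε-closure = {A, B}.
Read 'b': A→{C}, B→∅; now {C}.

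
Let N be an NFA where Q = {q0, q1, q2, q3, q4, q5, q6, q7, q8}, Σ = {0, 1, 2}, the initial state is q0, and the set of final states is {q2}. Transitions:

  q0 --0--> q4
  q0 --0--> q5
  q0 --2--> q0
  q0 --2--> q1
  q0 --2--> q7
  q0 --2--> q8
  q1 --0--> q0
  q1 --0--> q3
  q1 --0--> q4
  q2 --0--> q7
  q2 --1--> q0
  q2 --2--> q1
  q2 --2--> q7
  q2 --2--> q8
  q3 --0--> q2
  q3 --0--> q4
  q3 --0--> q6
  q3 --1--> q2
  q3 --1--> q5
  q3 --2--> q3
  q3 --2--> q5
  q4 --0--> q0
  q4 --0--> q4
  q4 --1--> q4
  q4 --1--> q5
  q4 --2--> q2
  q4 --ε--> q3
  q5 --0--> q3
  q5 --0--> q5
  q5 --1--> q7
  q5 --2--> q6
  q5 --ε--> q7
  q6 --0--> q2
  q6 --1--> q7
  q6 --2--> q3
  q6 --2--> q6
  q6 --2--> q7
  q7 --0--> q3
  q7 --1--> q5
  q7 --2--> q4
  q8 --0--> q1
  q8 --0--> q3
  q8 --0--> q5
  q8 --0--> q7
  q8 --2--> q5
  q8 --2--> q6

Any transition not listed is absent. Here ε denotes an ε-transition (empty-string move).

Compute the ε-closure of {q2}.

Begin with {q2}.
No ε-moves leave this set, so the closure equals the set itself.

{q2}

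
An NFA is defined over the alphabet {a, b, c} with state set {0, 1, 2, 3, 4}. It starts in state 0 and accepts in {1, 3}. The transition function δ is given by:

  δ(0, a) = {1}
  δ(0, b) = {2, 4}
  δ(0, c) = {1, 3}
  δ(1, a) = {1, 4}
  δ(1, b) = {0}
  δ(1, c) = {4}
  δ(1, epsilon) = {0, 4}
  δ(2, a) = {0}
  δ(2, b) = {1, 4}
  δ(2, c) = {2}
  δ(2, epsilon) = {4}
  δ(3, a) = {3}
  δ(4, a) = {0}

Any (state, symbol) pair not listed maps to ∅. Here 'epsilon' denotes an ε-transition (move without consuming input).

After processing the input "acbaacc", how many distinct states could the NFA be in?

4

Start in {0}.
Read 'a': 0→{1}; union {1}; ε-closure = {0, 1, 4}.
Read 'c': 0→{1, 3}, 1→{4}, 4→∅; union {1, 3, 4}; ε-closure = {0, 1, 3, 4}.
Read 'b': 0→{2, 4}, 1→{0}, 3→∅, 4→∅; now {0, 2, 4}.
Read 'a': 0→{1}, 2→{0}, 4→{0}; union {0, 1}; ε-closure = {0, 1, 4}.
Read 'a': 0→{1}, 1→{1, 4}, 4→{0}; now {0, 1, 4}.
Read 'c': 0→{1, 3}, 1→{4}, 4→∅; union {1, 3, 4}; ε-closure = {0, 1, 3, 4}.
Read 'c': 0→{1, 3}, 1→{4}, 3→∅, 4→∅; union {1, 3, 4}; ε-closure = {0, 1, 3, 4}.
That set has 4 states.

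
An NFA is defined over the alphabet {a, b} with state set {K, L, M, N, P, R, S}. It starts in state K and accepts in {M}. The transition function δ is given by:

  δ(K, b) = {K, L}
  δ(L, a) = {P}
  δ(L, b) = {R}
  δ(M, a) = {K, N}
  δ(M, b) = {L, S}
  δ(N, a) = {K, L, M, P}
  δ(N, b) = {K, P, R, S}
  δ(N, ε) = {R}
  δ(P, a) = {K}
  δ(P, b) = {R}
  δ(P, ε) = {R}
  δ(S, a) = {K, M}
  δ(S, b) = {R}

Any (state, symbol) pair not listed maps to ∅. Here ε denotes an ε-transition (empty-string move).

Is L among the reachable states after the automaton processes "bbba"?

Start in {K}.
Read 'b': {K} → {K, L}.
Read 'b': {K, L} → {K, L, R}.
Read 'b': {K, L, R} → {K, L, R}.
Read 'a': {K, L, R} → {P, R}.
State L is not in {P, R}.

No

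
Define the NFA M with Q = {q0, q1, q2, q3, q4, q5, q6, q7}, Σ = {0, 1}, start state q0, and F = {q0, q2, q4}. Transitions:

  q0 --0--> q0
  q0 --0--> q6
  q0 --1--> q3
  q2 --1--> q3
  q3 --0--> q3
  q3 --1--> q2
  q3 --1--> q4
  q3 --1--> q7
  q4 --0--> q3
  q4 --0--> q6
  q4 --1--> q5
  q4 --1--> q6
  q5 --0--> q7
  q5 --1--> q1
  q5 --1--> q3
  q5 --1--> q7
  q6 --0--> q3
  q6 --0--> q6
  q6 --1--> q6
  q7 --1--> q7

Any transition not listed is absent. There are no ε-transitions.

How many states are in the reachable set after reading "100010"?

2

Start in {q0}.
Read '1': q0→{q3}; now {q3}.
Read '0': q3→{q3}; now {q3}.
Read '0': q3→{q3}; now {q3}.
Read '0': q3→{q3}; now {q3}.
Read '1': q3→{q2, q4, q7}; now {q2, q4, q7}.
Read '0': q2→∅, q4→{q3, q6}, q7→∅; now {q3, q6}.
That set has 2 states.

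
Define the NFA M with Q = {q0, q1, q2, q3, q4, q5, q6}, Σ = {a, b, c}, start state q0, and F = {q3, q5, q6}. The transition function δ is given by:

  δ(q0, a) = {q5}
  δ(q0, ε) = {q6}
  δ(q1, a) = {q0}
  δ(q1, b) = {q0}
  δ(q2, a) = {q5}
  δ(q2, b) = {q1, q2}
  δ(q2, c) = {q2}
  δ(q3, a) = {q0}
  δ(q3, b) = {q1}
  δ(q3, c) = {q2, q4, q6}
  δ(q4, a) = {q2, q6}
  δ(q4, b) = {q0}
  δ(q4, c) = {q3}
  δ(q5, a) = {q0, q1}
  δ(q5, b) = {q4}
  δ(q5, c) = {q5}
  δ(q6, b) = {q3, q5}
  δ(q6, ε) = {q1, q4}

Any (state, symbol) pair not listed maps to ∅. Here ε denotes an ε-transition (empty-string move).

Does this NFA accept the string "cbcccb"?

Start: ε-closure({q0}) = {q0, q1, q4, q6}.
Read 'c': q0→∅, q1→∅, q4→{q3}, q6→∅; now {q3}.
Read 'b': q3→{q1}; now {q1}.
Read 'c': q1→∅; now ∅.
The set is empty and remains empty for the remaining 3 symbols.
The final set ∅ contains no accepting state.

No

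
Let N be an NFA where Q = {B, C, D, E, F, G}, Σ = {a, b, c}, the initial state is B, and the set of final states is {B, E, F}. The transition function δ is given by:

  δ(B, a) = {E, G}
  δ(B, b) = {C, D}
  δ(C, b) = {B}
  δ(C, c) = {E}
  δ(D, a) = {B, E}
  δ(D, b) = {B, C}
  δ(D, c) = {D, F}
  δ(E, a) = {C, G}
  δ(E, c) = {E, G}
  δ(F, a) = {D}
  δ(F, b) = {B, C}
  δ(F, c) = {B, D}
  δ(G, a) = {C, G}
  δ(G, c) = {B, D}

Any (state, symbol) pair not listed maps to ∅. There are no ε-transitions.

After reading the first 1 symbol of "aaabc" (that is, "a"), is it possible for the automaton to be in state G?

Start in {B}.
Read 'a': B→{E, G}; now {E, G}.
State G is in {E, G}.

Yes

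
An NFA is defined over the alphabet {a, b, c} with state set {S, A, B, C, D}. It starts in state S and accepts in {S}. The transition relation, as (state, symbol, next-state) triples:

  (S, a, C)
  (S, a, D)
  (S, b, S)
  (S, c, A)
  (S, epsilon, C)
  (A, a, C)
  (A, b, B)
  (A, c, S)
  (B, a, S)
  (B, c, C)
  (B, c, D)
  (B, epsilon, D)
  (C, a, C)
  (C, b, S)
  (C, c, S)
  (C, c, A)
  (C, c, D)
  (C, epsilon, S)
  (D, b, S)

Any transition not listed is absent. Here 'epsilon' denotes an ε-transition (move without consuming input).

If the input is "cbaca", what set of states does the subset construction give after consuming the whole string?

{S, C, D}

Start: ε-closure({S}) = {S, C}.
Read 'c': S→{A}, C→{S, A, D}; union {S, A, D}; ε-closure = {S, A, C, D}.
Read 'b': S→{S}, A→{B}, C→{S}, D→{S}; union {S, B}; ε-closure = {S, B, C, D}.
Read 'a': S→{C, D}, B→{S}, C→{C}, D→∅; now {S, C, D}.
Read 'c': S→{A}, C→{S, A, D}, D→∅; union {S, A, D}; ε-closure = {S, A, C, D}.
Read 'a': S→{C, D}, A→{C}, C→{C}, D→∅; union {C, D}; ε-closure = {S, C, D}.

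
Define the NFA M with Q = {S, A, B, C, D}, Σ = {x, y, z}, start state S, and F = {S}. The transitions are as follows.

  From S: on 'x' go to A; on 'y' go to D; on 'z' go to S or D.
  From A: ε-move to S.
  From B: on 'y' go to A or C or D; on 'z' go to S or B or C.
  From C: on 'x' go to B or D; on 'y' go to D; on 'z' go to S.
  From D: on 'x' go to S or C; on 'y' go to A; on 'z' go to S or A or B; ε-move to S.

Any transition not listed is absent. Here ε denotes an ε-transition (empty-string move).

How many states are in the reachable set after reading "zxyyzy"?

Start in {S}.
Read 'z': {S} → {S, D}.
Read 'x': {S, D} → {S, A, C}.
Read 'y': {S, A, C} → {S, D}.
Read 'y': {S, D} → {S, A, D}.
Read 'z': {S, A, D} → {S, A, B, D}.
Read 'y': {S, A, B, D} → {S, A, C, D}.
That set has 4 states.

4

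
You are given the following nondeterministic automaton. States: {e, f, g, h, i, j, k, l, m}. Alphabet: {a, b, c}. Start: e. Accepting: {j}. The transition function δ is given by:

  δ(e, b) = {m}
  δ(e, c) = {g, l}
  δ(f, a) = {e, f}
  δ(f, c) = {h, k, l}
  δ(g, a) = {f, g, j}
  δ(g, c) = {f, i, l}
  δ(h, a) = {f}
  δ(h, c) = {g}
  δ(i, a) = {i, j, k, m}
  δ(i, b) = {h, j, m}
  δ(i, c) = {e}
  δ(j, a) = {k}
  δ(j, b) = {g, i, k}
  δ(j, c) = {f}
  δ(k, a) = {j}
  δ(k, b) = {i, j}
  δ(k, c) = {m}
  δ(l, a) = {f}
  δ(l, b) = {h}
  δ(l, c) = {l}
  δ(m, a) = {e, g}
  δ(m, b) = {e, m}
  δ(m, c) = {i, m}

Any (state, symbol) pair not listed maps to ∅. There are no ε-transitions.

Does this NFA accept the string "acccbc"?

No

Start in {e}.
Read 'a': {e} → ∅.
The set is empty and remains empty for the remaining 5 symbols.
The final set ∅ contains no accepting state.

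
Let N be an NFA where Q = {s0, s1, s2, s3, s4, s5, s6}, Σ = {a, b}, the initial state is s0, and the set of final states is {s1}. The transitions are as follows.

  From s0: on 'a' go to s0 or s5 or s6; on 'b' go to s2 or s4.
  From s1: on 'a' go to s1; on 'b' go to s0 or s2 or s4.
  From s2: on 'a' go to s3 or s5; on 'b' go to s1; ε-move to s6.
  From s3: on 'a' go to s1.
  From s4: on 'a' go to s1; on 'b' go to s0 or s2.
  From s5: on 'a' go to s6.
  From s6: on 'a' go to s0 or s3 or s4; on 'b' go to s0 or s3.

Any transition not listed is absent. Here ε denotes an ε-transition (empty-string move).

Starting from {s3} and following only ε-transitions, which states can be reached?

{s3}

Begin with {s3}.
No ε-moves leave this set, so the closure equals the set itself.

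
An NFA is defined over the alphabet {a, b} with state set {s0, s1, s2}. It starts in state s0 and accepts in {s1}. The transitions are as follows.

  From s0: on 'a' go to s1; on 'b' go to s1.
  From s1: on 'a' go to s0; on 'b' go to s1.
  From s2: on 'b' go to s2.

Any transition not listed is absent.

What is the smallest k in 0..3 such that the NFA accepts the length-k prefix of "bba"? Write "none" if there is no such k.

1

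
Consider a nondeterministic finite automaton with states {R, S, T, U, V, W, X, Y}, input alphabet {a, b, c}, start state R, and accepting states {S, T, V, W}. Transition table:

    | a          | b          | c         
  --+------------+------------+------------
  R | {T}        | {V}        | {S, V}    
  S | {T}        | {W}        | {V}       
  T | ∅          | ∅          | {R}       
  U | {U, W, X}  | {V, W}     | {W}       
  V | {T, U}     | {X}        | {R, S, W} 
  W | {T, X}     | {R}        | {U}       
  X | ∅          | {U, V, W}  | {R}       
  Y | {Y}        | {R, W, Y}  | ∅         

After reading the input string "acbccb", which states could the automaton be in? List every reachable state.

{V, W, X}

Start in {R}.
Read 'a': {R} → {T}.
Read 'c': {T} → {R}.
Read 'b': {R} → {V}.
Read 'c': {V} → {R, S, W}.
Read 'c': {R, S, W} → {S, U, V}.
Read 'b': {S, U, V} → {V, W, X}.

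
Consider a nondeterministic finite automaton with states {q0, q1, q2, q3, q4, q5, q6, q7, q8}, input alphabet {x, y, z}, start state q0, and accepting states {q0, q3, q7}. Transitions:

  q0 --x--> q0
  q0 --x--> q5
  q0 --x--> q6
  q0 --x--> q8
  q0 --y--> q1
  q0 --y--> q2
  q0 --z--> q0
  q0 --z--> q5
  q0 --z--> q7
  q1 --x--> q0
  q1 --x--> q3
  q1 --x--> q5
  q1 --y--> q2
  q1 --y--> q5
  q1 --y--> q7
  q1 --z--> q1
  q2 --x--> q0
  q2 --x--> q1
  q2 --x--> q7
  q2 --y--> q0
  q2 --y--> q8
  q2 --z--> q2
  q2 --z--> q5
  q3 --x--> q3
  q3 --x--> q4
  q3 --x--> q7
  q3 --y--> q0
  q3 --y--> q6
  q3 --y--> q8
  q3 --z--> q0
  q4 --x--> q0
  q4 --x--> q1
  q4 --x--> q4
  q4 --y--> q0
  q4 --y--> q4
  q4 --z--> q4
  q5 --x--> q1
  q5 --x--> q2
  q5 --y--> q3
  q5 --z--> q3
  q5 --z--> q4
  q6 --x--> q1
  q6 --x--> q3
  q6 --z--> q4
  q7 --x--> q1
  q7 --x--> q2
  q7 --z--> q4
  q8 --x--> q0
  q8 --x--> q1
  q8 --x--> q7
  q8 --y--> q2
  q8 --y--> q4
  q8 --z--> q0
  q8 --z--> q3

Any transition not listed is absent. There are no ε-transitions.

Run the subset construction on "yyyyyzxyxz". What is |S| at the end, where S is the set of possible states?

7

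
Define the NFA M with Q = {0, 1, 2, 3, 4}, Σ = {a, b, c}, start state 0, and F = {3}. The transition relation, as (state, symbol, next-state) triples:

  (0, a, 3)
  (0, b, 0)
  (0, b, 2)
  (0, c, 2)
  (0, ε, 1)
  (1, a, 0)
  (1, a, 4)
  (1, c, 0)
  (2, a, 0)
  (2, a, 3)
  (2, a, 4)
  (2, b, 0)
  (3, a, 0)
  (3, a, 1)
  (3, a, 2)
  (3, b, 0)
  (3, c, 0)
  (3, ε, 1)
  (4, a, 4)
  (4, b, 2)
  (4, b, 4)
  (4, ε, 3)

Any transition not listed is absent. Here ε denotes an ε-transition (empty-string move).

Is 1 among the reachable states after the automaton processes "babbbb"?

Start: ε-closure({0}) = {0, 1}.
Read 'b': 0→{0, 2}, 1→∅; union {0, 2}; ε-closure = {0, 1, 2}.
Read 'a': 0→{3}, 1→{0, 4}, 2→{0, 3, 4}; union {0, 3, 4}; ε-closure = {0, 1, 3, 4}.
Read 'b': 0→{0, 2}, 1→∅, 3→{0}, 4→{2, 4}; union {0, 2, 4}; ε-closure = {0, 1, 2, 3, 4}.
Read 'b': 0→{0, 2}, 1→∅, 2→{0}, 3→{0}, 4→{2, 4}; union {0, 2, 4}; ε-closure = {0, 1, 2, 3, 4}.
Read 'b': 0→{0, 2}, 1→∅, 2→{0}, 3→{0}, 4→{2, 4}; union {0, 2, 4}; ε-closure = {0, 1, 2, 3, 4}.
Read 'b': 0→{0, 2}, 1→∅, 2→{0}, 3→{0}, 4→{2, 4}; union {0, 2, 4}; ε-closure = {0, 1, 2, 3, 4}.
State 1 is in {0, 1, 2, 3, 4}.

Yes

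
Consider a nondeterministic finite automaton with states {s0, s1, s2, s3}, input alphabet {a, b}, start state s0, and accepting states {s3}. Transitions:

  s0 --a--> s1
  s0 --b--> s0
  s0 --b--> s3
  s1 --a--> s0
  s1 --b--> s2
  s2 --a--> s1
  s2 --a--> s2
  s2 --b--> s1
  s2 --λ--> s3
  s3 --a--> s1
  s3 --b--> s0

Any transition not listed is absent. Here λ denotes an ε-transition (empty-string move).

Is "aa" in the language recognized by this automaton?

No

Start in {s0}.
Read 'a': s0→{s1}; now {s1}.
Read 'a': s1→{s0}; now {s0}.
The final set {s0} contains no accepting state.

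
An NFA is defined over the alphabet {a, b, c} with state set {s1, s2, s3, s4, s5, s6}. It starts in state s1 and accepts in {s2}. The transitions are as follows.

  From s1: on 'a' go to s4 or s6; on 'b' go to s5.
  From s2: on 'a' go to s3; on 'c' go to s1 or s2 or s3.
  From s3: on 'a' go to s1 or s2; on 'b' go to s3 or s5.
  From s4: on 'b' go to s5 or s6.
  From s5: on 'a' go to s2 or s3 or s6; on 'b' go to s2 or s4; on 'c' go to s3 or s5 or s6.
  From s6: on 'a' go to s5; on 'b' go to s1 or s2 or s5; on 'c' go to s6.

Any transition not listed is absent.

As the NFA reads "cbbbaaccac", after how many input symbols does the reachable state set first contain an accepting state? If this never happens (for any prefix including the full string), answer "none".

none

Start in {s1}.
Read 'c': s1→∅; now ∅.
The set is empty and remains empty for the remaining 9 symbols.
No reachable set along the way intersects F.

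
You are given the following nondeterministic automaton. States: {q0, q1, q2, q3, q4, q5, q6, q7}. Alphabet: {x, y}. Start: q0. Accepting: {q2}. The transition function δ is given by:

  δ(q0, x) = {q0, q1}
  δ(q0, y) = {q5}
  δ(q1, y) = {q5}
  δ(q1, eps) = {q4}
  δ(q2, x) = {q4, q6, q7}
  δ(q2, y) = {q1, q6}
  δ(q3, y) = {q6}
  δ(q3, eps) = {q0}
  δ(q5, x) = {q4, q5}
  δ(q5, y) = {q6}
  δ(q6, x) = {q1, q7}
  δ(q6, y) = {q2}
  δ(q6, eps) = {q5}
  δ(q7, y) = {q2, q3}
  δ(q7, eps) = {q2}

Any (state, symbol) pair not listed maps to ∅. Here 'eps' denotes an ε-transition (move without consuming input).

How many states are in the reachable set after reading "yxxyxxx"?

Start in {q0}.
Read 'y': q0→{q5}; now {q5}.
Read 'x': q5→{q4, q5}; now {q4, q5}.
Read 'x': q4→∅, q5→{q4, q5}; now {q4, q5}.
Read 'y': q4→∅, q5→{q6}; union {q6}; ε-closure = {q5, q6}.
Read 'x': q5→{q4, q5}, q6→{q1, q7}; union {q1, q4, q5, q7}; ε-closure = {q1, q2, q4, q5, q7}.
Read 'x': q1→∅, q2→{q4, q6, q7}, q4→∅, q5→{q4, q5}, q7→∅; union {q4, q5, q6, q7}; ε-closure = {q2, q4, q5, q6, q7}.
Read 'x': q2→{q4, q6, q7}, q4→∅, q5→{q4, q5}, q6→{q1, q7}, q7→∅; union {q1, q4, q5, q6, q7}; ε-closure = {q1, q2, q4, q5, q6, q7}.
That set has 6 states.

6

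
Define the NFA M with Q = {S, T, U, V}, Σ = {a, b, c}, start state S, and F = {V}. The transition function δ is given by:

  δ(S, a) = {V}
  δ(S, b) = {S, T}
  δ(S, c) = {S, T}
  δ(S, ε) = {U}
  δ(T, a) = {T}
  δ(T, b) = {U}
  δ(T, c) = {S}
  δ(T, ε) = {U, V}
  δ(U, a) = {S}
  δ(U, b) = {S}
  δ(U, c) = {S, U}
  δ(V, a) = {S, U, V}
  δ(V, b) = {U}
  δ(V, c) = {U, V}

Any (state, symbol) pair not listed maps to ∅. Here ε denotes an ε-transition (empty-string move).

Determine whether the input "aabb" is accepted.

Yes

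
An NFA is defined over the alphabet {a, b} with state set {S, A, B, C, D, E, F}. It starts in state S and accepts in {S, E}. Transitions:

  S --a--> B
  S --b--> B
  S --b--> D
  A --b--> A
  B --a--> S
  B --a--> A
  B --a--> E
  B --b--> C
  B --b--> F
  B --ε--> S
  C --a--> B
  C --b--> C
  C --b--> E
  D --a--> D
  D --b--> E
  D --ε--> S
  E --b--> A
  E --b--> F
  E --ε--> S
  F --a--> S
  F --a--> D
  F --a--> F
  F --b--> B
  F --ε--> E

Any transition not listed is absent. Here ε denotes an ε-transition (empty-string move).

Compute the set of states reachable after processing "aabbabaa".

{S, A, B, D, E, F}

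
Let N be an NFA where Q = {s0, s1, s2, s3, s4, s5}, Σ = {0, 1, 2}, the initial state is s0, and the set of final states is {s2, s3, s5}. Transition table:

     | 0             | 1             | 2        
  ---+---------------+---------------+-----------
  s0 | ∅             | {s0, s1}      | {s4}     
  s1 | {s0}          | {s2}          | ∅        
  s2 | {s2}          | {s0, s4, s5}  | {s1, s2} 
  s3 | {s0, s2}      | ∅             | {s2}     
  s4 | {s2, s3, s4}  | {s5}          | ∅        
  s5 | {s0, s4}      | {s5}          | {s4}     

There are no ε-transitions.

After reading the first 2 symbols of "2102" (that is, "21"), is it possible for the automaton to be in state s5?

Yes

Start in {s0}.
Read '2': s0→{s4}; now {s4}.
Read '1': s4→{s5}; now {s5}.
State s5 is in {s5}.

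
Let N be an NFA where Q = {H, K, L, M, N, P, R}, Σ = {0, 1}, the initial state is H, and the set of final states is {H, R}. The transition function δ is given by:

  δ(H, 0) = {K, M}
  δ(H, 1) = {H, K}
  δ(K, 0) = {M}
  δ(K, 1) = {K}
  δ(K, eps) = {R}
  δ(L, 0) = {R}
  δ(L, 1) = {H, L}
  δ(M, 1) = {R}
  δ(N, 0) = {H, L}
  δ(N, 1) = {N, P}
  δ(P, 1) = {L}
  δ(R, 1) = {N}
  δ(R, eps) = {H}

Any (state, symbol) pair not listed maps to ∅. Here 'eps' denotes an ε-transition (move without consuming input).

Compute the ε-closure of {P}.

Begin with {P}.
No ε-moves leave this set, so the closure equals the set itself.

{P}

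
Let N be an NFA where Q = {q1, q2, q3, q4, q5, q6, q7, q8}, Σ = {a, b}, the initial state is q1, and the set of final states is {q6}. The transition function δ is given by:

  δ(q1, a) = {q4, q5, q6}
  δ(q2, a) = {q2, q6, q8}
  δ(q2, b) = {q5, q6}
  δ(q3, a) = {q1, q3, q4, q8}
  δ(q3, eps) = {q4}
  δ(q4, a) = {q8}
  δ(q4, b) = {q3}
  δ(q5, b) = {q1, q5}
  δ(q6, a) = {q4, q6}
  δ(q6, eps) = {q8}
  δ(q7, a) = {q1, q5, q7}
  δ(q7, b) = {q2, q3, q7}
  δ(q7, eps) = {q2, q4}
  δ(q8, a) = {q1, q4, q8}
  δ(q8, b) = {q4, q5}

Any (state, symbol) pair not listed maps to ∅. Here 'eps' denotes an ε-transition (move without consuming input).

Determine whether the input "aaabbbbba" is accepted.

Yes

Start in {q1}.
Read 'a': q1→{q4, q5, q6}; union {q4, q5, q6}; ε-closure = {q4, q5, q6, q8}.
Read 'a': q4→{q8}, q5→∅, q6→{q4, q6}, q8→{q1, q4, q8}; now {q1, q4, q6, q8}.
Read 'a': q1→{q4, q5, q6}, q4→{q8}, q6→{q4, q6}, q8→{q1, q4, q8}; now {q1, q4, q5, q6, q8}.
Read 'b': q1→∅, q4→{q3}, q5→{q1, q5}, q6→∅, q8→{q4, q5}; now {q1, q3, q4, q5}.
Read 'b': q1→∅, q3→∅, q4→{q3}, q5→{q1, q5}; union {q1, q3, q5}; ε-closure = {q1, q3, q4, q5}.
Read 'b': q1→∅, q3→∅, q4→{q3}, q5→{q1, q5}; union {q1, q3, q5}; ε-closure = {q1, q3, q4, q5}.
Read 'b': q1→∅, q3→∅, q4→{q3}, q5→{q1, q5}; union {q1, q3, q5}; ε-closure = {q1, q3, q4, q5}.
Read 'b': q1→∅, q3→∅, q4→{q3}, q5→{q1, q5}; union {q1, q3, q5}; ε-closure = {q1, q3, q4, q5}.
Read 'a': q1→{q4, q5, q6}, q3→{q1, q3, q4, q8}, q4→{q8}, q5→∅; now {q1, q3, q4, q5, q6, q8}.
The final set {q1, q3, q4, q5, q6, q8} contains the accepting state q6.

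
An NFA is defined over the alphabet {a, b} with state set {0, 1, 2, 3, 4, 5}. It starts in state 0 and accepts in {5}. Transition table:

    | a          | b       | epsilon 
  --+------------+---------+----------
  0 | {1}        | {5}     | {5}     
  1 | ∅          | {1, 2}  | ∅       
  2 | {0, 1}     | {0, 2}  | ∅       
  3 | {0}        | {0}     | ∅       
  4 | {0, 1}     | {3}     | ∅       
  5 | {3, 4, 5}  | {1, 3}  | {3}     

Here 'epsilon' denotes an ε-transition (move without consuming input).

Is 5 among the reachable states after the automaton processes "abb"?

Yes

Start: ε-closure({0}) = {0, 3, 5}.
Read 'a': 0→{1}, 3→{0}, 5→{3, 4, 5}; now {0, 1, 3, 4, 5}.
Read 'b': 0→{5}, 1→{1, 2}, 3→{0}, 4→{3}, 5→{1, 3}; now {0, 1, 2, 3, 5}.
Read 'b': 0→{5}, 1→{1, 2}, 2→{0, 2}, 3→{0}, 5→{1, 3}; now {0, 1, 2, 3, 5}.
State 5 is in {0, 1, 2, 3, 5}.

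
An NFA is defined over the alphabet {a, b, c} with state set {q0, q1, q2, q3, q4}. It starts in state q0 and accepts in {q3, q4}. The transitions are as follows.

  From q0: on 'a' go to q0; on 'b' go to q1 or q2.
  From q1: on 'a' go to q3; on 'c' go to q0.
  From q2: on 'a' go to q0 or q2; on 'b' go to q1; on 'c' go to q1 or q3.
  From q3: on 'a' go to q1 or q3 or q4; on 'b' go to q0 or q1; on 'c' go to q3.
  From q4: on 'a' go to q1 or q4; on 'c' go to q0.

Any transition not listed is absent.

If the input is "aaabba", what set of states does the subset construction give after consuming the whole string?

Start in {q0}.
Read 'a': q0→{q0}; now {q0}.
Read 'a': q0→{q0}; now {q0}.
Read 'a': q0→{q0}; now {q0}.
Read 'b': q0→{q1, q2}; now {q1, q2}.
Read 'b': q1→∅, q2→{q1}; now {q1}.
Read 'a': q1→{q3}; now {q3}.

{q3}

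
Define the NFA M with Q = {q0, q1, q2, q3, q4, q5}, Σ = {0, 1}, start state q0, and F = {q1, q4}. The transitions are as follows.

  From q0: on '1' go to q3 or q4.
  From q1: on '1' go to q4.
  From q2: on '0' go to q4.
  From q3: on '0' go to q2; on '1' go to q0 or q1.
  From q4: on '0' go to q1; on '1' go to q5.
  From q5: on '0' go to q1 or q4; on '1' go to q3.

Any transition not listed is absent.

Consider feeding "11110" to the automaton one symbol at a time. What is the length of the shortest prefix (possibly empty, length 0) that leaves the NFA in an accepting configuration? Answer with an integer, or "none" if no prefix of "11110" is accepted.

1

Start in {q0}.
Read '1': {q0} → {q3, q4}.
None of the earlier sets intersect F, but {q3, q4} does.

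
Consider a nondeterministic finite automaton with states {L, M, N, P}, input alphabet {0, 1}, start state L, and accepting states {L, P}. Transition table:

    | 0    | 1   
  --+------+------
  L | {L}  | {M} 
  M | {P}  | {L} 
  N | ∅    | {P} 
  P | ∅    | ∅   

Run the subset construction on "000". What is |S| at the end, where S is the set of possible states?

Start in {L}.
Read '0': L→{L}; now {L}.
Read '0': L→{L}; now {L}.
Read '0': L→{L}; now {L}.
That set has 1 state.

1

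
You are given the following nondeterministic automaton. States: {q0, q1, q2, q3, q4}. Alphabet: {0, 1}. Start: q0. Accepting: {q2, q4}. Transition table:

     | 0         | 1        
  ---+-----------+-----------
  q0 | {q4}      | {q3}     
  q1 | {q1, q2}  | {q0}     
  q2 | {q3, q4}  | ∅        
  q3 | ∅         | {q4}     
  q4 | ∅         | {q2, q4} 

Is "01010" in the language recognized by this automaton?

Yes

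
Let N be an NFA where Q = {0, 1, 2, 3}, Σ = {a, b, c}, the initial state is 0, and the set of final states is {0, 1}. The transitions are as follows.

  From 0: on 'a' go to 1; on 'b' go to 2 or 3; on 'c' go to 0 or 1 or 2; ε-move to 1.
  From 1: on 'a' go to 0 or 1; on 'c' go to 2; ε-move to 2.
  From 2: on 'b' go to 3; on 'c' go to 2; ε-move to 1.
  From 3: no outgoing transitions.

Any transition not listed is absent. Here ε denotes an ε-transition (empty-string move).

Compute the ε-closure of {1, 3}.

{1, 2, 3}

Begin with {1, 3}.
ε-move 1 → 2; add 2.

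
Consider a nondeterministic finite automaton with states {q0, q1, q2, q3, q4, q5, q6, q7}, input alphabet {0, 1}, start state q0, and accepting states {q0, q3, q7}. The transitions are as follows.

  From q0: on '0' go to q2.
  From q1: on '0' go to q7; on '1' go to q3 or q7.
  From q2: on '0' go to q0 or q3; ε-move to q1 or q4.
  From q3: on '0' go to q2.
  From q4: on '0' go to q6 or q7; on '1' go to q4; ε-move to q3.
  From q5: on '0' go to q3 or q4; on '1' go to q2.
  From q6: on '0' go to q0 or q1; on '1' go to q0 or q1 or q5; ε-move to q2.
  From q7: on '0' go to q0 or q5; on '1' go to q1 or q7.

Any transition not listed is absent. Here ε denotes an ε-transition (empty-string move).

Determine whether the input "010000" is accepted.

Start in {q0}.
Read '0': q0→{q2}; union {q2}; ε-closure = {q1, q2, q3, q4}.
Read '1': q1→{q3, q7}, q2→∅, q3→∅, q4→{q4}; now {q3, q4, q7}.
Read '0': q3→{q2}, q4→{q6, q7}, q7→{q0, q5}; union {q0, q2, q5, q6, q7}; ε-closure = {q0, q1, q2, q3, q4, q5, q6, q7}.
Read '0': q0→{q2}, q1→{q7}, q2→{q0, q3}, q3→{q2}, q4→{q6, q7}, q5→{q3, q4}, q6→{q0, q1}, q7→{q0, q5}; now {q0, q1, q2, q3, q4, q5, q6, q7}.
Read '0': q0→{q2}, q1→{q7}, q2→{q0, q3}, q3→{q2}, q4→{q6, q7}, q5→{q3, q4}, q6→{q0, q1}, q7→{q0, q5}; now {q0, q1, q2, q3, q4, q5, q6, q7}.
Read '0': q0→{q2}, q1→{q7}, q2→{q0, q3}, q3→{q2}, q4→{q6, q7}, q5→{q3, q4}, q6→{q0, q1}, q7→{q0, q5}; now {q0, q1, q2, q3, q4, q5, q6, q7}.
The final set {q0, q1, q2, q3, q4, q5, q6, q7} contains the accepting states q0, q3, q7.

Yes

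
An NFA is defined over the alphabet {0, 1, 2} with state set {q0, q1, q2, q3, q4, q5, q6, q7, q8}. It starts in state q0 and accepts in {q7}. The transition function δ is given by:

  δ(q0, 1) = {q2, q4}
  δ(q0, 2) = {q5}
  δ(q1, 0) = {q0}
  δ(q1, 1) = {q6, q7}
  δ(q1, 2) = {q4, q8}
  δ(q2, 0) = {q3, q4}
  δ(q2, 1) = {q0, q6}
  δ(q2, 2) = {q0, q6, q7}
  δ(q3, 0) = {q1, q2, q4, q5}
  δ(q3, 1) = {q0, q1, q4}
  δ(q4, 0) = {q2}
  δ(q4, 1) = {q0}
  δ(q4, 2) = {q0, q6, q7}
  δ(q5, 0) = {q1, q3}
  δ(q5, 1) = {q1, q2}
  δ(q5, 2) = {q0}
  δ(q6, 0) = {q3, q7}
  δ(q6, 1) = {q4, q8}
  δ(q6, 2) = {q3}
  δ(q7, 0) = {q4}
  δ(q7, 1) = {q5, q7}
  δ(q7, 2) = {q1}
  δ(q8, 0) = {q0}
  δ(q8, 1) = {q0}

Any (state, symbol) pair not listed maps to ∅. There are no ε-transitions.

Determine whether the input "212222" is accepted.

Start in {q0}.
Read '2': q0→{q5}; now {q5}.
Read '1': q5→{q1, q2}; now {q1, q2}.
Read '2': q1→{q4, q8}, q2→{q0, q6, q7}; now {q0, q4, q6, q7, q8}.
Read '2': q0→{q5}, q4→{q0, q6, q7}, q6→{q3}, q7→{q1}, q8→∅; now {q0, q1, q3, q5, q6, q7}.
Read '2': q0→{q5}, q1→{q4, q8}, q3→∅, q5→{q0}, q6→{q3}, q7→{q1}; now {q0, q1, q3, q4, q5, q8}.
Read '2': q0→{q5}, q1→{q4, q8}, q3→∅, q4→{q0, q6, q7}, q5→{q0}, q8→∅; now {q0, q4, q5, q6, q7, q8}.
The final set {q0, q4, q5, q6, q7, q8} contains the accepting state q7.

Yes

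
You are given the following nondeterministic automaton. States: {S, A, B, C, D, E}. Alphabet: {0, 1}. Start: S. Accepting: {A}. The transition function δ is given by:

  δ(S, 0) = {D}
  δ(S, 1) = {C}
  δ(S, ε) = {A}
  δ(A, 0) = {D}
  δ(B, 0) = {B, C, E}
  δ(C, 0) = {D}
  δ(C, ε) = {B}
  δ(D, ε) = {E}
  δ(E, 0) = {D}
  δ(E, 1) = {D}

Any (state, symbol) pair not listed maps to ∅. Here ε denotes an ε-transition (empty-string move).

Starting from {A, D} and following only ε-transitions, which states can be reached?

{A, D, E}

Begin with {A, D}.
ε-move D → E; add E.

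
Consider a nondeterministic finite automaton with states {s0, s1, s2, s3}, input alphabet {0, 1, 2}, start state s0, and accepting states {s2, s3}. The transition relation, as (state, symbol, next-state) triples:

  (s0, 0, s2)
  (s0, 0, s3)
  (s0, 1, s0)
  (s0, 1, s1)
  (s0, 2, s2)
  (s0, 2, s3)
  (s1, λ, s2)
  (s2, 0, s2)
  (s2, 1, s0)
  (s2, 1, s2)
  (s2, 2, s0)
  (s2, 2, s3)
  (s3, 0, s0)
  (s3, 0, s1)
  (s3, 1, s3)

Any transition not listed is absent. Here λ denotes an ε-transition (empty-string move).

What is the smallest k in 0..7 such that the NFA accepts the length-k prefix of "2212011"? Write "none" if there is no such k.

Start in {s0}.
Read '2': s0→{s2, s3}; now {s2, s3}.
None of the earlier sets intersect F, but {s2, s3} does.

1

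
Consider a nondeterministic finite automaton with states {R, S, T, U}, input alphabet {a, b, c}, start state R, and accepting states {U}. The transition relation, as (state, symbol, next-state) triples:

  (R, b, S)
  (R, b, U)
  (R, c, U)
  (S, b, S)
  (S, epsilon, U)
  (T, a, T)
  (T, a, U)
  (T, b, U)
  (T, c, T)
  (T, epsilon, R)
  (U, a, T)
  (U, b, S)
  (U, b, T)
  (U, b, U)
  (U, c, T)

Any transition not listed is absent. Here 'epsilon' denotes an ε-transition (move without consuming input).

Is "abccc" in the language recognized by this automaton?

No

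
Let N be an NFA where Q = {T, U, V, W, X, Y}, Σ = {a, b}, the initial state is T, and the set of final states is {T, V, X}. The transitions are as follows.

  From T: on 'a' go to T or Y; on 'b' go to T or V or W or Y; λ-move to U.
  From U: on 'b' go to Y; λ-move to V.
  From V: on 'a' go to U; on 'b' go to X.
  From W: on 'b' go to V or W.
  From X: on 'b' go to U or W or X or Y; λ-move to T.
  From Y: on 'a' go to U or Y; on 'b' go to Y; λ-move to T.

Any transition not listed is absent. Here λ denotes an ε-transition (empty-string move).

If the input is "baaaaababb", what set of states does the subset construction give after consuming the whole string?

{T, U, V, W, X, Y}

Start: ε-closure({T}) = {T, U, V}.
Read 'b': {T, U, V} → {T, U, V, W, X, Y}.
Read 'a': {T, U, V, W, X, Y} → {T, U, V, Y}.
Read 'a': {T, U, V, Y} → {T, U, V, Y}.
Read 'a': {T, U, V, Y} → {T, U, V, Y}.
Read 'a': {T, U, V, Y} → {T, U, V, Y}.
Read 'a': {T, U, V, Y} → {T, U, V, Y}.
Read 'b': {T, U, V, Y} → {T, U, V, W, X, Y}.
Read 'a': {T, U, V, W, X, Y} → {T, U, V, Y}.
Read 'b': {T, U, V, Y} → {T, U, V, W, X, Y}.
Read 'b': {T, U, V, W, X, Y} → {T, U, V, W, X, Y}.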